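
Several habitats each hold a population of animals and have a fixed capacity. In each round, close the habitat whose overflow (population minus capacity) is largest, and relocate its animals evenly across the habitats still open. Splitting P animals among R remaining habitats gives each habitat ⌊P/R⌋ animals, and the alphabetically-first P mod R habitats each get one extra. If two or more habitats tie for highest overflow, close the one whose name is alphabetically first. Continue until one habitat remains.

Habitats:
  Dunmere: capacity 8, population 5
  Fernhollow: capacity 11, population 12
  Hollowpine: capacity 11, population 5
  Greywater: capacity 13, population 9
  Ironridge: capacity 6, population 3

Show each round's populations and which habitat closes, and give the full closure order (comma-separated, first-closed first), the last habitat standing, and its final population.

Round 1: Dunmere=5 Fernhollow=12 Greywater=9 Hollowpine=5 Ironridge=3 → close Fernhollow (overflow 1)
  12÷4 = 3 each, +1 to first 0
Round 2: Dunmere=8 Greywater=12 Hollowpine=8 Ironridge=6 → close Dunmere (overflow 0)
  8÷3 = 2 each, +1 to first 2
Round 3: Greywater=15 Hollowpine=11 Ironridge=8 → close Greywater (overflow 2)
  15÷2 = 7 each, +1 to first 1
Round 4: Hollowpine=19 Ironridge=15 → close Ironridge (overflow 9)
  15÷1 = 15 each, +1 to first 0

Closure order: Fernhollow, Dunmere, Greywater, Ironridge
Last habitat: Hollowpine with 34 animals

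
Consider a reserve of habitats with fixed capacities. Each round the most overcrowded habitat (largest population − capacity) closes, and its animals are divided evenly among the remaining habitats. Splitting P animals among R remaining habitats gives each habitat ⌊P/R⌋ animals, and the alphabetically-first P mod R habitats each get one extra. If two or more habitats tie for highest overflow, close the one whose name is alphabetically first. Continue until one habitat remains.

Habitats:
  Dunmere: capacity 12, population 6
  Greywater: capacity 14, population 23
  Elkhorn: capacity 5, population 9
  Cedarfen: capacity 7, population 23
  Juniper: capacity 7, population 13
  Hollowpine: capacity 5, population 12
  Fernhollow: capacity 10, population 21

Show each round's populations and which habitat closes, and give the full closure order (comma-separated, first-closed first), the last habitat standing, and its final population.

Round 1: Cedarfen=23 Dunmere=6 Elkhorn=9 Fernhollow=21 Greywater=23 Hollowpine=12 Juniper=13 → close Cedarfen (overflow 16)
  23÷6 = 3 each, +1 to first 5
Round 2: Dunmere=10 Elkhorn=13 Fernhollow=25 Greywater=27 Hollowpine=16 Juniper=16 → close Fernhollow (overflow 15)
  25÷5 = 5 each, +1 to first 0
Round 3: Dunmere=15 Elkhorn=18 Greywater=32 Hollowpine=21 Juniper=21 → close Greywater (overflow 18)
  32÷4 = 8 each, +1 to first 0
Round 4: Dunmere=23 Elkhorn=26 Hollowpine=29 Juniper=29 → close Hollowpine (overflow 24)
  29÷3 = 9 each, +1 to first 2
Round 5: Dunmere=33 Elkhorn=36 Juniper=38 → close Elkhorn (overflow 31)
  36÷2 = 18 each, +1 to first 0
Round 6: Dunmere=51 Juniper=56 → close Juniper (overflow 49)
  56÷1 = 56 each, +1 to first 0

Closure order: Cedarfen, Fernhollow, Greywater, Hollowpine, Elkhorn, Juniper
Last habitat: Dunmere with 107 animals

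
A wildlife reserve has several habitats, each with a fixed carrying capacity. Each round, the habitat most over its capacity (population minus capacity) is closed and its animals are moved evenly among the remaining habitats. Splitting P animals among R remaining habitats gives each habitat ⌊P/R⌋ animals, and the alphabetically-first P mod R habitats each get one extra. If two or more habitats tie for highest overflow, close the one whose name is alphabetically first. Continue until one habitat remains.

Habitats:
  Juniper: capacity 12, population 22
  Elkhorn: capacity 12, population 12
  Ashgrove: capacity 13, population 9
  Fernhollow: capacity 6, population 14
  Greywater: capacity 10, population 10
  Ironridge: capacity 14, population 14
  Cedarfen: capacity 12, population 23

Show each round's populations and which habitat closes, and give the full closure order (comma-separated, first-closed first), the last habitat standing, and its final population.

Round 1: Ashgrove=9 Cedarfen=23 Elkhorn=12 Fernhollow=14 Greywater=10 Ironridge=14 Juniper=22 → close Cedarfen (overflow 11)
  23÷6 = 3 each, +1 to first 5
Round 2: Ashgrove=13 Elkhorn=16 Fernhollow=18 Greywater=14 Ironridge=18 Juniper=25 → close Juniper (overflow 13)
  25÷5 = 5 each, +1 to first 0
Round 3: Ashgrove=18 Elkhorn=21 Fernhollow=23 Greywater=19 Ironridge=23 → close Fernhollow (overflow 17)
  23÷4 = 5 each, +1 to first 3
Round 4: Ashgrove=24 Elkhorn=27 Greywater=25 Ironridge=28 → close Elkhorn (overflow 15)
  27÷3 = 9 each, +1 to first 0
Round 5: Ashgrove=33 Greywater=34 Ironridge=37 → close Greywater (overflow 24)
  34÷2 = 17 each, +1 to first 0
Round 6: Ashgrove=50 Ironridge=54 → close Ironridge (overflow 40)
  54÷1 = 54 each, +1 to first 0

Closure order: Cedarfen, Juniper, Fernhollow, Elkhorn, Greywater, Ironridge
Last habitat: Ashgrove with 104 animals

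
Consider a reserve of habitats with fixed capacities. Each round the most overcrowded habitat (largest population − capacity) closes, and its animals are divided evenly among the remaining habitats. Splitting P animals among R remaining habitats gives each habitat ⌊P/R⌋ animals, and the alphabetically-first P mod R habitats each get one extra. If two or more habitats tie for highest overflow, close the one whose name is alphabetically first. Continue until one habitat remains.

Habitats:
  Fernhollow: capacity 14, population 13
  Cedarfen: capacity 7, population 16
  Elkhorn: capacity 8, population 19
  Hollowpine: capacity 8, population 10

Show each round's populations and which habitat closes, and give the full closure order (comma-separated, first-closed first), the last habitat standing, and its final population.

Round 1: Cedarfen=16 Elkhorn=19 Fernhollow=13 Hollowpine=10 → close Elkhorn (overflow 11)
  19÷3 = 6 each, +1 to first 1
Round 2: Cedarfen=23 Fernhollow=19 Hollowpine=16 → close Cedarfen (overflow 16)
  23÷2 = 11 each, +1 to first 1
Round 3: Fernhollow=31 Hollowpine=27 → close Hollowpine (overflow 19)
  27÷1 = 27 each, +1 to first 0

Closure order: Elkhorn, Cedarfen, Hollowpine
Last habitat: Fernhollow with 58 animals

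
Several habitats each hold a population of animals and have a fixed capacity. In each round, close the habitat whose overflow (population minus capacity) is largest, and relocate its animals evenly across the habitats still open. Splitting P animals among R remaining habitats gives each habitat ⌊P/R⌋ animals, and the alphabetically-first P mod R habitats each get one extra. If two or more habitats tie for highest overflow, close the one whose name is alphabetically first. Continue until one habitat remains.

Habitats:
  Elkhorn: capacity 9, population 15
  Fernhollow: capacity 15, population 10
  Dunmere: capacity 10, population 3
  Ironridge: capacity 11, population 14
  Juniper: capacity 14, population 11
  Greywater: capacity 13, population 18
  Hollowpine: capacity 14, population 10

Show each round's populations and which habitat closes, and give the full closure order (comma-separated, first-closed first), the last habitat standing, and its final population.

Round 1: Dunmere=3 Elkhorn=15 Fernhollow=10 Greywater=18 Hollowpine=10 Ironridge=14 Juniper=11 → close Elkhorn (overflow 6)
  15÷6 = 2 each, +1 to first 3
Round 2: Dunmere=6 Fernhollow=13 Greywater=21 Hollowpine=12 Ironridge=16 Juniper=13 → close Greywater (overflow 8)
  21÷5 = 4 each, +1 to first 1
Round 3: Dunmere=11 Fernhollow=17 Hollowpine=16 Ironridge=20 Juniper=17 → close Ironridge (overflow 9)
  20÷4 = 5 each, +1 to first 0
Round 4: Dunmere=16 Fernhollow=22 Hollowpine=21 Juniper=22 → close Juniper (overflow 8)
  22÷3 = 7 each, +1 to first 1
Round 5: Dunmere=24 Fernhollow=29 Hollowpine=28 → close Dunmere (overflow 14)
  24÷2 = 12 each, +1 to first 0
Round 6: Fernhollow=41 Hollowpine=40 → close Fernhollow (overflow 26)
  41÷1 = 41 each, +1 to first 0

Closure order: Elkhorn, Greywater, Ironridge, Juniper, Dunmere, Fernhollow
Last habitat: Hollowpine with 81 animals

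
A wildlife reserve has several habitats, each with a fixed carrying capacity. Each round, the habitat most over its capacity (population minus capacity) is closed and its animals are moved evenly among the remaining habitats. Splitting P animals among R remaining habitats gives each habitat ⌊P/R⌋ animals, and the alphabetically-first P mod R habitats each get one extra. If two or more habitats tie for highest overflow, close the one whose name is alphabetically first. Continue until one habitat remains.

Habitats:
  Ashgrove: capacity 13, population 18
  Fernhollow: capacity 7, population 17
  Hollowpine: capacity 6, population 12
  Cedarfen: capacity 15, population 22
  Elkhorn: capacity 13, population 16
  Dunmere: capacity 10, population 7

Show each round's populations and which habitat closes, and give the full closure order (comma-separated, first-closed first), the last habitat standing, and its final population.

Closure order: Fernhollow, Cedarfen, Ashgrove, Hollowpine, Elkhorn
Last habitat: Dunmere with 92 animals

Round 1: Ashgrove=18 Cedarfen=22 Dunmere=7 Elkhorn=16 Fernhollow=17 Hollowpine=12 → close Fernhollow (overflow 10)
  17÷5 = 3 each, +1 to first 2
Round 2: Ashgrove=22 Cedarfen=26 Dunmere=10 Elkhorn=19 Hollowpine=15 → close Cedarfen (overflow 11)
  26÷4 = 6 each, +1 to first 2
Round 3: Ashgrove=29 Dunmere=17 Elkhorn=25 Hollowpine=21 → close Ashgrove (overflow 16)
  29÷3 = 9 each, +1 to first 2
Round 4: Dunmere=27 Elkhorn=35 Hollowpine=30 → close Hollowpine (overflow 24)
  30÷2 = 15 each, +1 to first 0
Round 5: Dunmere=42 Elkhorn=50 → close Elkhorn (overflow 37)
  50÷1 = 50 each, +1 to first 0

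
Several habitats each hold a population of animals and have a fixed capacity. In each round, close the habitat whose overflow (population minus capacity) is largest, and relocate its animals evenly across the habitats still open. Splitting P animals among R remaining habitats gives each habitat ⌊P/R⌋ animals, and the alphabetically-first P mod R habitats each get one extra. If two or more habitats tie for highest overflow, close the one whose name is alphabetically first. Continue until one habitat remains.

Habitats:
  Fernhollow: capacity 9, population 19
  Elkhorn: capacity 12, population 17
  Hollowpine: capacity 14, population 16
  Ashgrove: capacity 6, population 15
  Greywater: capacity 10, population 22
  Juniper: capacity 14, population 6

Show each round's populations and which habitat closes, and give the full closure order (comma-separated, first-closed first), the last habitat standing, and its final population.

Round 1: Ashgrove=15 Elkhorn=17 Fernhollow=19 Greywater=22 Hollowpine=16 Juniper=6 → close Greywater (overflow 12)
  22÷5 = 4 each, +1 to first 2
Round 2: Ashgrove=20 Elkhorn=22 Fernhollow=23 Hollowpine=20 Juniper=10 → close Ashgrove (overflow 14)
  20÷4 = 5 each, +1 to first 0
Round 3: Elkhorn=27 Fernhollow=28 Hollowpine=25 Juniper=15 → close Fernhollow (overflow 19)
  28÷3 = 9 each, +1 to first 1
Round 4: Elkhorn=37 Hollowpine=34 Juniper=24 → close Elkhorn (overflow 25)
  37÷2 = 18 each, +1 to first 1
Round 5: Hollowpine=53 Juniper=42 → close Hollowpine (overflow 39)
  53÷1 = 53 each, +1 to first 0

Closure order: Greywater, Ashgrove, Fernhollow, Elkhorn, Hollowpine
Last habitat: Juniper with 95 animals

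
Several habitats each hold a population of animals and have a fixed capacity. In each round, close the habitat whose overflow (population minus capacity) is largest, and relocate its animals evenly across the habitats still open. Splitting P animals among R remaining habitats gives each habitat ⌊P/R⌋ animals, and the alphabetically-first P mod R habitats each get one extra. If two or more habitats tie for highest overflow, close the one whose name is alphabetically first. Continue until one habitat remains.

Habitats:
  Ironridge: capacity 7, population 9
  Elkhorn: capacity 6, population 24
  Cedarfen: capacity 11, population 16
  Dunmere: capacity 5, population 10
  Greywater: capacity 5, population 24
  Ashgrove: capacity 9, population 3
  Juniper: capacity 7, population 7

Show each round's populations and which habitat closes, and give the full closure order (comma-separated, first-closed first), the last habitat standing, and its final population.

Closure order: Greywater, Elkhorn, Cedarfen, Dunmere, Ironridge, Juniper
Last habitat: Ashgrove with 93 animals

Round 1: Ashgrove=3 Cedarfen=16 Dunmere=10 Elkhorn=24 Greywater=24 Ironridge=9 Juniper=7 → close Greywater (overflow 19)
  24÷6 = 4 each, +1 to first 0
Round 2: Ashgrove=7 Cedarfen=20 Dunmere=14 Elkhorn=28 Ironridge=13 Juniper=11 → close Elkhorn (overflow 22)
  28÷5 = 5 each, +1 to first 3
Round 3: Ashgrove=13 Cedarfen=26 Dunmere=20 Ironridge=18 Juniper=16 → close Cedarfen (overflow 15)
  26÷4 = 6 each, +1 to first 2
Round 4: Ashgrove=20 Dunmere=27 Ironridge=24 Juniper=22 → close Dunmere (overflow 22)
  27÷3 = 9 each, +1 to first 0
Round 5: Ashgrove=29 Ironridge=33 Juniper=31 → close Ironridge (overflow 26)
  33÷2 = 16 each, +1 to first 1
Round 6: Ashgrove=46 Juniper=47 → close Juniper (overflow 40)
  47÷1 = 47 each, +1 to first 0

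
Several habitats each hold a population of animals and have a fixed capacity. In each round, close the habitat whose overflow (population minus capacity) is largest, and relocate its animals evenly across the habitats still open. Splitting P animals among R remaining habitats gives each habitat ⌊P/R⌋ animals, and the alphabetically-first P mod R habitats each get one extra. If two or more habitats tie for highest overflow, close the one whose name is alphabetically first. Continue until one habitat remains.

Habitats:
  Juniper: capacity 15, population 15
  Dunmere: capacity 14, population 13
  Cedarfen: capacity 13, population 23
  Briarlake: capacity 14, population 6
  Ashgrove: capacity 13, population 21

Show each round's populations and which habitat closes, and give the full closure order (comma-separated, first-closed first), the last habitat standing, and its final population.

Closure order: Cedarfen, Ashgrove, Dunmere, Juniper
Last habitat: Briarlake with 78 animals

Round 1: Ashgrove=21 Briarlake=6 Cedarfen=23 Dunmere=13 Juniper=15 → close Cedarfen (overflow 10)
  23÷4 = 5 each, +1 to first 3
Round 2: Ashgrove=27 Briarlake=12 Dunmere=19 Juniper=20 → close Ashgrove (overflow 14)
  27÷3 = 9 each, +1 to first 0
Round 3: Briarlake=21 Dunmere=28 Juniper=29 → close Dunmere (overflow 14)
  28÷2 = 14 each, +1 to first 0
Round 4: Briarlake=35 Juniper=43 → close Juniper (overflow 28)
  43÷1 = 43 each, +1 to first 0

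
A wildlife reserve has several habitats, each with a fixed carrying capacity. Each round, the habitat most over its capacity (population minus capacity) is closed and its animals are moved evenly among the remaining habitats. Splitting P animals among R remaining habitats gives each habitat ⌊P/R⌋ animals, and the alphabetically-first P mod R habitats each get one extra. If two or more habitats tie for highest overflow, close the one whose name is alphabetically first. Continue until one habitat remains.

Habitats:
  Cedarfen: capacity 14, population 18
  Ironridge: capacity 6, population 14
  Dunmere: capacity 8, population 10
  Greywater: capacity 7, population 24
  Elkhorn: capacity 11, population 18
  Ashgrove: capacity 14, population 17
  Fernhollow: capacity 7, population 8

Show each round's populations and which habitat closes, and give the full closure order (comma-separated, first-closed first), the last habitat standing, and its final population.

Closure order: Greywater, Ironridge, Elkhorn, Ashgrove, Cedarfen, Dunmere
Last habitat: Fernhollow with 109 animals

Round 1: Ashgrove=17 Cedarfen=18 Dunmere=10 Elkhorn=18 Fernhollow=8 Greywater=24 Ironridge=14 → close Greywater (overflow 17)
  24÷6 = 4 each, +1 to first 0
Round 2: Ashgrove=21 Cedarfen=22 Dunmere=14 Elkhorn=22 Fernhollow=12 Ironridge=18 → close Ironridge (overflow 12)
  18÷5 = 3 each, +1 to first 3
Round 3: Ashgrove=25 Cedarfen=26 Dunmere=18 Elkhorn=25 Fernhollow=15 → close Elkhorn (overflow 14)
  25÷4 = 6 each, +1 to first 1
Round 4: Ashgrove=32 Cedarfen=32 Dunmere=24 Fernhollow=21 → close Ashgrove (overflow 18)
  32÷3 = 10 each, +1 to first 2
Round 5: Cedarfen=43 Dunmere=35 Fernhollow=31 → close Cedarfen (overflow 29)
  43÷2 = 21 each, +1 to first 1
Round 6: Dunmere=57 Fernhollow=52 → close Dunmere (overflow 49)
  57÷1 = 57 each, +1 to first 0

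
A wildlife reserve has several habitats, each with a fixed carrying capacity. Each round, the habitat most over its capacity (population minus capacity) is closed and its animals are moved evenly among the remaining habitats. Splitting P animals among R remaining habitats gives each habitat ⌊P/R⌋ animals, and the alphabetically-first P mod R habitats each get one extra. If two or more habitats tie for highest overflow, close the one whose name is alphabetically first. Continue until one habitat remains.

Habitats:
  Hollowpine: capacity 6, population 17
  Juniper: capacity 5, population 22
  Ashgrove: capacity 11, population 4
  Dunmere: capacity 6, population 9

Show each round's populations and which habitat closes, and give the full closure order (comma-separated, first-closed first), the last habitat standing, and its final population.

Closure order: Juniper, Hollowpine, Dunmere
Last habitat: Ashgrove with 52 animals

Round 1: Ashgrove=4 Dunmere=9 Hollowpine=17 Juniper=22 → close Juniper (overflow 17)
  22÷3 = 7 each, +1 to first 1
Round 2: Ashgrove=12 Dunmere=16 Hollowpine=24 → close Hollowpine (overflow 18)
  24÷2 = 12 each, +1 to first 0
Round 3: Ashgrove=24 Dunmere=28 → close Dunmere (overflow 22)
  28÷1 = 28 each, +1 to first 0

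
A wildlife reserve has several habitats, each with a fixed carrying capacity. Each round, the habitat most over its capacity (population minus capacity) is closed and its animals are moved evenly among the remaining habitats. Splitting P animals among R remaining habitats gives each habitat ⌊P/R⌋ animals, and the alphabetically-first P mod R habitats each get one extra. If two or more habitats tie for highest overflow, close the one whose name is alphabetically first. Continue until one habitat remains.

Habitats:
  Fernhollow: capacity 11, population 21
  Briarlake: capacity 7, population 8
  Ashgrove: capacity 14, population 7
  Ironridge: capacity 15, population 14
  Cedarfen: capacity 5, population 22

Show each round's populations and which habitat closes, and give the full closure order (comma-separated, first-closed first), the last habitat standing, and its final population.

Round 1: Ashgrove=7 Briarlake=8 Cedarfen=22 Fernhollow=21 Ironridge=14 → close Cedarfen (overflow 17)
  22÷4 = 5 each, +1 to first 2
Round 2: Ashgrove=13 Briarlake=14 Fernhollow=26 Ironridge=19 → close Fernhollow (overflow 15)
  26÷3 = 8 each, +1 to first 2
Round 3: Ashgrove=22 Briarlake=23 Ironridge=27 → close Briarlake (overflow 16)
  23÷2 = 11 each, +1 to first 1
Round 4: Ashgrove=34 Ironridge=38 → close Ironridge (overflow 23)
  38÷1 = 38 each, +1 to first 0

Closure order: Cedarfen, Fernhollow, Briarlake, Ironridge
Last habitat: Ashgrove with 72 animals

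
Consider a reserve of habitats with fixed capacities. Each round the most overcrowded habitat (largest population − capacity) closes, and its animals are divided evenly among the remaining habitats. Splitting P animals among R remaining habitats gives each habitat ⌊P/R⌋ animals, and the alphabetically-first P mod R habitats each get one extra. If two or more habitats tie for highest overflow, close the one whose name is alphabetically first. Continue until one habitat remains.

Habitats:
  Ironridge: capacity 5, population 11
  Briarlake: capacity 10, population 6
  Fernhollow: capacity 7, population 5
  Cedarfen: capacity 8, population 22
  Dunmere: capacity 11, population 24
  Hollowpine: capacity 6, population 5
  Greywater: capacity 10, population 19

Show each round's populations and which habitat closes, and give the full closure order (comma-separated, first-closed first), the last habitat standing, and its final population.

Round 1: Briarlake=6 Cedarfen=22 Dunmere=24 Fernhollow=5 Greywater=19 Hollowpine=5 Ironridge=11 → close Cedarfen (overflow 14)
  22÷6 = 3 each, +1 to first 4
Round 2: Briarlake=10 Dunmere=28 Fernhollow=9 Greywater=23 Hollowpine=8 Ironridge=14 → close Dunmere (overflow 17)
  28÷5 = 5 each, +1 to first 3
Round 3: Briarlake=16 Fernhollow=15 Greywater=29 Hollowpine=13 Ironridge=19 → close Greywater (overflow 19)
  29÷4 = 7 each, +1 to first 1
Round 4: Briarlake=24 Fernhollow=22 Hollowpine=20 Ironridge=26 → close Ironridge (overflow 21)
  26÷3 = 8 each, +1 to first 2
Round 5: Briarlake=33 Fernhollow=31 Hollowpine=28 → close Fernhollow (overflow 24)
  31÷2 = 15 each, +1 to first 1
Round 6: Briarlake=49 Hollowpine=43 → close Briarlake (overflow 39)
  49÷1 = 49 each, +1 to first 0

Closure order: Cedarfen, Dunmere, Greywater, Ironridge, Fernhollow, Briarlake
Last habitat: Hollowpine with 92 animals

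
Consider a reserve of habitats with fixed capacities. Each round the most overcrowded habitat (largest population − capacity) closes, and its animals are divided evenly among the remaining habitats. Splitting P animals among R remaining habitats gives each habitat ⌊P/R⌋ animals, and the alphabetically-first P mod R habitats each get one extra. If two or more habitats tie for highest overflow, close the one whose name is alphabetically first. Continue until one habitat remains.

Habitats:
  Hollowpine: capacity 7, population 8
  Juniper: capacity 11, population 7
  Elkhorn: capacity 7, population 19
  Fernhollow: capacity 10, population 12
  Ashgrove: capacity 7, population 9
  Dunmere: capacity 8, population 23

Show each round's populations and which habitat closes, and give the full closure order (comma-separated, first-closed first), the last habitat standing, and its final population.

Round 1: Ashgrove=9 Dunmere=23 Elkhorn=19 Fernhollow=12 Hollowpine=8 Juniper=7 → close Dunmere (overflow 15)
  23÷5 = 4 each, +1 to first 3
Round 2: Ashgrove=14 Elkhorn=24 Fernhollow=17 Hollowpine=12 Juniper=11 → close Elkhorn (overflow 17)
  24÷4 = 6 each, +1 to first 0
Round 3: Ashgrove=20 Fernhollow=23 Hollowpine=18 Juniper=17 → close Ashgrove (overflow 13)
  20÷3 = 6 each, +1 to first 2
Round 4: Fernhollow=30 Hollowpine=25 Juniper=23 → close Fernhollow (overflow 20)
  30÷2 = 15 each, +1 to first 0
Round 5: Hollowpine=40 Juniper=38 → close Hollowpine (overflow 33)
  40÷1 = 40 each, +1 to first 0

Closure order: Dunmere, Elkhorn, Ashgrove, Fernhollow, Hollowpine
Last habitat: Juniper with 78 animals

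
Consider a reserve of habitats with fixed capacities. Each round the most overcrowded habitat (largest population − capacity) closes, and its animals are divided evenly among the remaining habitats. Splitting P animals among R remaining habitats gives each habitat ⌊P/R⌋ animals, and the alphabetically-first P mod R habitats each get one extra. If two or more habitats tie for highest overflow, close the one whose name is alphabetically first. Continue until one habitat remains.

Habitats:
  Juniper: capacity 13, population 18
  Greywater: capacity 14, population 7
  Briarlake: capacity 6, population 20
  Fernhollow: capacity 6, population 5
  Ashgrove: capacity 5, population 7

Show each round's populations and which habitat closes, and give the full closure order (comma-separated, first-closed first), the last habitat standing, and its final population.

Round 1: Ashgrove=7 Briarlake=20 Fernhollow=5 Greywater=7 Juniper=18 → close Briarlake (overflow 14)
  20÷4 = 5 each, +1 to first 0
Round 2: Ashgrove=12 Fernhollow=10 Greywater=12 Juniper=23 → close Juniper (overflow 10)
  23÷3 = 7 each, +1 to first 2
Round 3: Ashgrove=20 Fernhollow=18 Greywater=19 → close Ashgrove (overflow 15)
  20÷2 = 10 each, +1 to first 0
Round 4: Fernhollow=28 Greywater=29 → close Fernhollow (overflow 22)
  28÷1 = 28 each, +1 to first 0

Closure order: Briarlake, Juniper, Ashgrove, Fernhollow
Last habitat: Greywater with 57 animals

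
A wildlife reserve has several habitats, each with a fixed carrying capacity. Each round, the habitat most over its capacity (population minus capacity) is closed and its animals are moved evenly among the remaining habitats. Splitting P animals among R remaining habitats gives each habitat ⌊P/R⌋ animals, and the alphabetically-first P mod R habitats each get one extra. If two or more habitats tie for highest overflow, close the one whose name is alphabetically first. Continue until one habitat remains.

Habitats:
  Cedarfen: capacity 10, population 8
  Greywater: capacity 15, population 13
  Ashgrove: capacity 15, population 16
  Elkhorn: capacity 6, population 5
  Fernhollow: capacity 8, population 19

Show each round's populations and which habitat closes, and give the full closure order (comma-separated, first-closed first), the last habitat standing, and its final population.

Closure order: Fernhollow, Ashgrove, Elkhorn, Cedarfen
Last habitat: Greywater with 61 animals

Round 1: Ashgrove=16 Cedarfen=8 Elkhorn=5 Fernhollow=19 Greywater=13 → close Fernhollow (overflow 11)
  19÷4 = 4 each, +1 to first 3
Round 2: Ashgrove=21 Cedarfen=13 Elkhorn=10 Greywater=17 → close Ashgrove (overflow 6)
  21÷3 = 7 each, +1 to first 0
Round 3: Cedarfen=20 Elkhorn=17 Greywater=24 → close Elkhorn (overflow 11)
  17÷2 = 8 each, +1 to first 1
Round 4: Cedarfen=29 Greywater=32 → close Cedarfen (overflow 19)
  29÷1 = 29 each, +1 to first 0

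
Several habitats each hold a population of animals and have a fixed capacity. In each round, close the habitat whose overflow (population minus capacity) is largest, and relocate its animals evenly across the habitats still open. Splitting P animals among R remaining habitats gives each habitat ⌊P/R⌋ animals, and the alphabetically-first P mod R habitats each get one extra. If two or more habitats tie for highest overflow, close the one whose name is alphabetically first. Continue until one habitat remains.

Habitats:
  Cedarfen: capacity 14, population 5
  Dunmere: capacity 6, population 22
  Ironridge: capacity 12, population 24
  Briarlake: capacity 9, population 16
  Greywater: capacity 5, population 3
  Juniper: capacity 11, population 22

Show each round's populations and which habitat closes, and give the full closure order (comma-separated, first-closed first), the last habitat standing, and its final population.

Round 1: Briarlake=16 Cedarfen=5 Dunmere=22 Greywater=3 Ironridge=24 Juniper=22 → close Dunmere (overflow 16)
  22÷5 = 4 each, +1 to first 2
Round 2: Briarlake=21 Cedarfen=10 Greywater=7 Ironridge=28 Juniper=26 → close Ironridge (overflow 16)
  28÷4 = 7 each, +1 to first 0
Round 3: Briarlake=28 Cedarfen=17 Greywater=14 Juniper=33 → close Juniper (overflow 22)
  33÷3 = 11 each, +1 to first 0
Round 4: Briarlake=39 Cedarfen=28 Greywater=25 → close Briarlake (overflow 30)
  39÷2 = 19 each, +1 to first 1
Round 5: Cedarfen=48 Greywater=44 → close Greywater (overflow 39)
  44÷1 = 44 each, +1 to first 0

Closure order: Dunmere, Ironridge, Juniper, Briarlake, Greywater
Last habitat: Cedarfen with 92 animals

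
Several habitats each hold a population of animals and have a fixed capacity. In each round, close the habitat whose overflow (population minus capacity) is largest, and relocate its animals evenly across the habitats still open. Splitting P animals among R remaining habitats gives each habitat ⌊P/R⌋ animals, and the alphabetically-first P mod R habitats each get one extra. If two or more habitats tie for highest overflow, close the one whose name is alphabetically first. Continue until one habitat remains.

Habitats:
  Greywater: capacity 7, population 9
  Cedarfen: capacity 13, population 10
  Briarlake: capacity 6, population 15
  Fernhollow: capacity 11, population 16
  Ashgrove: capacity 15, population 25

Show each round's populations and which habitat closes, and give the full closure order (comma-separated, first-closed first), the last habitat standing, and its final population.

Closure order: Ashgrove, Briarlake, Fernhollow, Greywater
Last habitat: Cedarfen with 75 animals

Round 1: Ashgrove=25 Briarlake=15 Cedarfen=10 Fernhollow=16 Greywater=9 → close Ashgrove (overflow 10)
  25÷4 = 6 each, +1 to first 1
Round 2: Briarlake=22 Cedarfen=16 Fernhollow=22 Greywater=15 → close Briarlake (overflow 16)
  22÷3 = 7 each, +1 to first 1
Round 3: Cedarfen=24 Fernhollow=29 Greywater=22 → close Fernhollow (overflow 18)
  29÷2 = 14 each, +1 to first 1
Round 4: Cedarfen=39 Greywater=36 → close Greywater (overflow 29)
  36÷1 = 36 each, +1 to first 0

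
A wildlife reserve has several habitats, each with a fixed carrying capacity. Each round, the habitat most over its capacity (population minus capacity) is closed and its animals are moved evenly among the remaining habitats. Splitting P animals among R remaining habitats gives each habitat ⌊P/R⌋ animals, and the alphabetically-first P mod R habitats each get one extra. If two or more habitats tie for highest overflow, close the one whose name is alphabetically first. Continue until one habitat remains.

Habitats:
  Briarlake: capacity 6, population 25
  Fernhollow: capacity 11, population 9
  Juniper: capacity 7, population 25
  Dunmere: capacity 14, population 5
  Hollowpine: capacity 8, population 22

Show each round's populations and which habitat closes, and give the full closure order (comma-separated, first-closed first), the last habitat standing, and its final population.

Closure order: Briarlake, Juniper, Hollowpine, Fernhollow
Last habitat: Dunmere with 86 animals

Round 1: Briarlake=25 Dunmere=5 Fernhollow=9 Hollowpine=22 Juniper=25 → close Briarlake (overflow 19)
  25÷4 = 6 each, +1 to first 1
Round 2: Dunmere=12 Fernhollow=15 Hollowpine=28 Juniper=31 → close Juniper (overflow 24)
  31÷3 = 10 each, +1 to first 1
Round 3: Dunmere=23 Fernhollow=25 Hollowpine=38 → close Hollowpine (overflow 30)
  38÷2 = 19 each, +1 to first 0
Round 4: Dunmere=42 Fernhollow=44 → close Fernhollow (overflow 33)
  44÷1 = 44 each, +1 to first 0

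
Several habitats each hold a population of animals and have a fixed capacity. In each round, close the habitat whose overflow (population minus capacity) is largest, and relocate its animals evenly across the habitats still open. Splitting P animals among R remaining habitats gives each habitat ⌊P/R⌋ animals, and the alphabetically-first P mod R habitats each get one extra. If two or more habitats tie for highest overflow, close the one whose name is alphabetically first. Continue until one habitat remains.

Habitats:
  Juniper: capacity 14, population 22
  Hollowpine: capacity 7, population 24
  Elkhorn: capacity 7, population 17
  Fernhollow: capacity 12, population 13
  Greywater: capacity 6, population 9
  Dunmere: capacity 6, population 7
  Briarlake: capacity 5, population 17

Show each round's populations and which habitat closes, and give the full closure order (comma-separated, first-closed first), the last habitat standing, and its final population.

Round 1: Briarlake=17 Dunmere=7 Elkhorn=17 Fernhollow=13 Greywater=9 Hollowpine=24 Juniper=22 → close Hollowpine (overflow 17)
  24÷6 = 4 each, +1 to first 0
Round 2: Briarlake=21 Dunmere=11 Elkhorn=21 Fernhollow=17 Greywater=13 Juniper=26 → close Briarlake (overflow 16)
  21÷5 = 4 each, +1 to first 1
Round 3: Dunmere=16 Elkhorn=25 Fernhollow=21 Greywater=17 Juniper=30 → close Elkhorn (overflow 18)
  25÷4 = 6 each, +1 to first 1
Round 4: Dunmere=23 Fernhollow=27 Greywater=23 Juniper=36 → close Juniper (overflow 22)
  36÷3 = 12 each, +1 to first 0
Round 5: Dunmere=35 Fernhollow=39 Greywater=35 → close Dunmere (overflow 29)
  35÷2 = 17 each, +1 to first 1
Round 6: Fernhollow=57 Greywater=52 → close Greywater (overflow 46)
  52÷1 = 52 each, +1 to first 0

Closure order: Hollowpine, Briarlake, Elkhorn, Juniper, Dunmere, Greywater
Last habitat: Fernhollow with 109 animals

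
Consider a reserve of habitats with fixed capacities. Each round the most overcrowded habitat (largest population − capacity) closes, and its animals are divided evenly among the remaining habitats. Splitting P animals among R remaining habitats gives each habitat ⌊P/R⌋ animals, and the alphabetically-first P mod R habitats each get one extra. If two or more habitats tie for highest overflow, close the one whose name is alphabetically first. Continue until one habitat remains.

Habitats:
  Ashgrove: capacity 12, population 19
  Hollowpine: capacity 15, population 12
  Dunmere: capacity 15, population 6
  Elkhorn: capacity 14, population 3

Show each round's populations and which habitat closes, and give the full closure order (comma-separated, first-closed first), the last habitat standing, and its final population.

Round 1: Ashgrove=19 Dunmere=6 Elkhorn=3 Hollowpine=12 → close Ashgrove (overflow 7)
  19÷3 = 6 each, +1 to first 1
Round 2: Dunmere=13 Elkhorn=9 Hollowpine=18 → close Hollowpine (overflow 3)
  18÷2 = 9 each, +1 to first 0
Round 3: Dunmere=22 Elkhorn=18 → close Dunmere (overflow 7)
  22÷1 = 22 each, +1 to first 0

Closure order: Ashgrove, Hollowpine, Dunmere
Last habitat: Elkhorn with 40 animals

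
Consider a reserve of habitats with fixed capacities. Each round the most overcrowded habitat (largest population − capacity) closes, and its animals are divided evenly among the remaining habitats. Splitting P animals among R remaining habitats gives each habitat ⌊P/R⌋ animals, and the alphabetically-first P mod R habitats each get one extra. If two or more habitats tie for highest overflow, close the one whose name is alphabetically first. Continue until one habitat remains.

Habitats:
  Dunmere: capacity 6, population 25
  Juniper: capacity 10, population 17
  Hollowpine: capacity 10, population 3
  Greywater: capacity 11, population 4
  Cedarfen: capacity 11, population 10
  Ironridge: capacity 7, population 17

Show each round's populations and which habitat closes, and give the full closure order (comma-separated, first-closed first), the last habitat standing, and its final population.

Round 1: Cedarfen=10 Dunmere=25 Greywater=4 Hollowpine=3 Ironridge=17 Juniper=17 → close Dunmere (overflow 19)
  25÷5 = 5 each, +1 to first 0
Round 2: Cedarfen=15 Greywater=9 Hollowpine=8 Ironridge=22 Juniper=22 → close Ironridge (overflow 15)
  22÷4 = 5 each, +1 to first 2
Round 3: Cedarfen=21 Greywater=15 Hollowpine=13 Juniper=27 → close Juniper (overflow 17)
  27÷3 = 9 each, +1 to first 0
Round 4: Cedarfen=30 Greywater=24 Hollowpine=22 → close Cedarfen (overflow 19)
  30÷2 = 15 each, +1 to first 0
Round 5: Greywater=39 Hollowpine=37 → close Greywater (overflow 28)
  39÷1 = 39 each, +1 to first 0

Closure order: Dunmere, Ironridge, Juniper, Cedarfen, Greywater
Last habitat: Hollowpine with 76 animals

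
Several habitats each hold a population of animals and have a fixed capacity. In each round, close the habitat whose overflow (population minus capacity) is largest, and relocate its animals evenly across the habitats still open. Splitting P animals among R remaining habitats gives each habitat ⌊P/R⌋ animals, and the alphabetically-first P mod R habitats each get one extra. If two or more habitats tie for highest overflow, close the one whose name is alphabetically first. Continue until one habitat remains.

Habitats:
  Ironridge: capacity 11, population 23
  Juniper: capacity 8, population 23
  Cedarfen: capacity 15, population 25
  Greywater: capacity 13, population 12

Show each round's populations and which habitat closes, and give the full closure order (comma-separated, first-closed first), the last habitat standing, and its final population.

Round 1: Cedarfen=25 Greywater=12 Ironridge=23 Juniper=23 → close Juniper (overflow 15)
  23÷3 = 7 each, +1 to first 2
Round 2: Cedarfen=33 Greywater=20 Ironridge=30 → close Ironridge (overflow 19)
  30÷2 = 15 each, +1 to first 0
Round 3: Cedarfen=48 Greywater=35 → close Cedarfen (overflow 33)
  48÷1 = 48 each, +1 to first 0

Closure order: Juniper, Ironridge, Cedarfen
Last habitat: Greywater with 83 animals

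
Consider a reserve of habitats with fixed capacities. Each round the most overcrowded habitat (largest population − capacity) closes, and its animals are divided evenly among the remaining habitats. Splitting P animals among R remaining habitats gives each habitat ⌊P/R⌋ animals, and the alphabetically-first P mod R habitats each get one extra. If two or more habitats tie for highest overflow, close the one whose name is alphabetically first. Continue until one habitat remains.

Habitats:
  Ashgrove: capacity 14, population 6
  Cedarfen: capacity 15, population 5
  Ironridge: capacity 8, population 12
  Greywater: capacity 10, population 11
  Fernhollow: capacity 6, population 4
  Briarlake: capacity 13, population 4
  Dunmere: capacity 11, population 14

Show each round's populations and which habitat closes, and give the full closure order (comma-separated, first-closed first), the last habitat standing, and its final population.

Closure order: Ironridge, Dunmere, Greywater, Fernhollow, Ashgrove, Briarlake
Last habitat: Cedarfen with 56 animals

Round 1: Ashgrove=6 Briarlake=4 Cedarfen=5 Dunmere=14 Fernhollow=4 Greywater=11 Ironridge=12 → close Ironridge (overflow 4)
  12÷6 = 2 each, +1 to first 0
Round 2: Ashgrove=8 Briarlake=6 Cedarfen=7 Dunmere=16 Fernhollow=6 Greywater=13 → close Dunmere (overflow 5)
  16÷5 = 3 each, +1 to first 1
Round 3: Ashgrove=12 Briarlake=9 Cedarfen=10 Fernhollow=9 Greywater=16 → close Greywater (overflow 6)
  16÷4 = 4 each, +1 to first 0
Round 4: Ashgrove=16 Briarlake=13 Cedarfen=14 Fernhollow=13 → close Fernhollow (overflow 7)
  13÷3 = 4 each, +1 to first 1
Round 5: Ashgrove=21 Briarlake=17 Cedarfen=18 → close Ashgrove (overflow 7)
  21÷2 = 10 each, +1 to first 1
Round 6: Briarlake=28 Cedarfen=28 → close Briarlake (overflow 15)
  28÷1 = 28 each, +1 to first 0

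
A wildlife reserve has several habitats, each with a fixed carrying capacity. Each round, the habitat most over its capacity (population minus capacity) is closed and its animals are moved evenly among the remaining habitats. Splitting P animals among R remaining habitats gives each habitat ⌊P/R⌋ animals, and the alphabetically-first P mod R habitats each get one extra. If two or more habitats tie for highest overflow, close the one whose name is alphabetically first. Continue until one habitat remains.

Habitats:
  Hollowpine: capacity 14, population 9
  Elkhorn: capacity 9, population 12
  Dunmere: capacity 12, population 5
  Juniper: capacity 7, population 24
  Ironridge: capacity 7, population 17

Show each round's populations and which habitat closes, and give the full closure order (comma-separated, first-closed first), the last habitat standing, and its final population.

Closure order: Juniper, Ironridge, Elkhorn, Hollowpine
Last habitat: Dunmere with 67 animals

Round 1: Dunmere=5 Elkhorn=12 Hollowpine=9 Ironridge=17 Juniper=24 → close Juniper (overflow 17)
  24÷4 = 6 each, +1 to first 0
Round 2: Dunmere=11 Elkhorn=18 Hollowpine=15 Ironridge=23 → close Ironridge (overflow 16)
  23÷3 = 7 each, +1 to first 2
Round 3: Dunmere=19 Elkhorn=26 Hollowpine=22 → close Elkhorn (overflow 17)
  26÷2 = 13 each, +1 to first 0
Round 4: Dunmere=32 Hollowpine=35 → close Hollowpine (overflow 21)
  35÷1 = 35 each, +1 to first 0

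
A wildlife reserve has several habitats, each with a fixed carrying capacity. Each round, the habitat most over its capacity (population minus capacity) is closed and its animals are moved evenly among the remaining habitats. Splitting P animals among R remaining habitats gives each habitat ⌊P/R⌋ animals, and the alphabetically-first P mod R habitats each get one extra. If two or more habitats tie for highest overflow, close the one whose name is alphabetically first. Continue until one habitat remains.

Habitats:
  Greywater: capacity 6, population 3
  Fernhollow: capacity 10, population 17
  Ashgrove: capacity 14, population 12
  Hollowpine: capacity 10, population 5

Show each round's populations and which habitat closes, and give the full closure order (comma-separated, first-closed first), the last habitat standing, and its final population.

Round 1: Ashgrove=12 Fernhollow=17 Greywater=3 Hollowpine=5 → close Fernhollow (overflow 7)
  17÷3 = 5 each, +1 to first 2
Round 2: Ashgrove=18 Greywater=9 Hollowpine=10 → close Ashgrove (overflow 4)
  18÷2 = 9 each, +1 to first 0
Round 3: Greywater=18 Hollowpine=19 → close Greywater (overflow 12)
  18÷1 = 18 each, +1 to first 0

Closure order: Fernhollow, Ashgrove, Greywater
Last habitat: Hollowpine with 37 animals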